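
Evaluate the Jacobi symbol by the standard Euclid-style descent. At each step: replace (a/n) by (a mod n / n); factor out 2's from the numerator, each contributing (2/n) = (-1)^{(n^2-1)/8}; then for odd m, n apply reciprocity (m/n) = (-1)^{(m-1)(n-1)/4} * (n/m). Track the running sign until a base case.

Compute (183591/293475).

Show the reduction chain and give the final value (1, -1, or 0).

flip (183591/293475) -> (293475/183591): both odd, 183591 mod 4 = 3, 293475 mod 4 = 3, so the flip contributes -1; sign now -1
(293475/183591): 293475 mod 183591 = 109884, so (293475/183591) = (109884/183591)
factor out 2^2: 109884 = 2^2·27471; with 183591 mod 8 = 7, (2/183591) = +1; sign now -1; continue with (27471/183591)
flip (27471/183591) -> (183591/27471): both odd, 27471 mod 4 = 3, 183591 mod 4 = 3, so the flip contributes -1; sign now +1
(183591/27471): 183591 mod 27471 = 18765, so (183591/27471) = (18765/27471)
flip (18765/27471) -> (27471/18765): both odd, 18765 mod 4 = 1, 27471 mod 4 = 3, so the flip contributes +1; sign now +1
(27471/18765): 27471 mod 18765 = 8706, so (27471/18765) = (8706/18765)
factor out 2^1: 8706 = 2^1·4353; with 18765 mod 8 = 5, (2/18765) = -1; sign now -1; continue with (4353/18765)
flip (4353/18765) -> (18765/4353): both odd, 4353 mod 4 = 1, 18765 mod 4 = 1, so the flip contributes +1; sign now -1
(18765/4353): 18765 mod 4353 = 1353, so (18765/4353) = (1353/4353)
flip (1353/4353) -> (4353/1353): both odd, 1353 mod 4 = 1, 4353 mod 4 = 1, so the flip contributes +1; sign now -1
(4353/1353): 4353 mod 1353 = 294, so (4353/1353) = (294/1353)
factor out 2^1: 294 = 2^1·147; with 1353 mod 8 = 1, (2/1353) = +1; sign now -1; continue with (147/1353)
flip (147/1353) -> (1353/147): both odd, 147 mod 4 = 3, 1353 mod 4 = 1, so the flip contributes +1; sign now -1
(1353/147): 1353 mod 147 = 30, so (1353/147) = (30/147)
factor out 2^1: 30 = 2^1·15; with 147 mod 8 = 3, (2/147) = -1; sign now +1; continue with (15/147)
flip (15/147) -> (147/15): both odd, 15 mod 4 = 3, 147 mod 4 = 3, so the flip contributes -1; sign now -1
(147/15): 147 mod 15 = 12, so (147/15) = (12/15)
factor out 2^2: 12 = 2^2·3; with 15 mod 8 = 7, (2/15) = +1; sign now -1; continue with (3/15)
flip (3/15) -> (15/3): both odd, 3 mod 4 = 3, 15 mod 4 = 3, so the flip contributes -1; sign now +1
(15/3): 15 mod 3 = 0, so (15/3) = (0/3)
reached (0/3); gcd(a, n) > 1, so (0/3) = 0 and the symbol is 0

0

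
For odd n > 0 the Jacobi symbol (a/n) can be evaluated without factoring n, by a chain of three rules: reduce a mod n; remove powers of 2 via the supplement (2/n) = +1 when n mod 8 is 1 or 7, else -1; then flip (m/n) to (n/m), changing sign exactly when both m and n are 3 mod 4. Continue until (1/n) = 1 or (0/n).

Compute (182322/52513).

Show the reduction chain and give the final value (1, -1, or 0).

(182322/52513) = (24783/52513)   [reduce mod 52513]
reciprocity: (24783/52513) = +1·(52513/24783) since 24783 mod 4 = 3, 52513 mod 4 = 1; sign now +1
(52513/24783) = (2947/24783)   [reduce mod 24783]
reciprocity: (2947/24783) = -1·(24783/2947) since 2947 mod 4 = 3, 24783 mod 4 = 3; sign now -1
(24783/2947) = (1207/2947)   [reduce mod 2947]
reciprocity: (1207/2947) = -1·(2947/1207) since 1207 mod 4 = 3, 2947 mod 4 = 3; sign now +1
(2947/1207) = (533/1207)   [reduce mod 1207]
reciprocity: (533/1207) = +1·(1207/533) since 533 mod 4 = 1, 1207 mod 4 = 3; sign now +1
(1207/533) = (141/533)   [reduce mod 533]
reciprocity: (141/533) = +1·(533/141) since 141 mod 4 = 1, 533 mod 4 = 1; sign now +1
(533/141) = (110/141)   [reduce mod 141]
110 = 2^1·55; (2/141) = -1 since 141 mod 8 = 5, so (110/141) = (-1)^1·(55/141); sign now -1
reciprocity: (55/141) = +1·(141/55) since 55 mod 4 = 3, 141 mod 4 = 1; sign now -1
(141/55) = (31/55)   [reduce mod 55]
reciprocity: (31/55) = -1·(55/31) since 31 mod 4 = 3, 55 mod 4 = 3; sign now +1
(55/31) = (24/31)   [reduce mod 31]
24 = 2^3·3; (2/31) = +1 since 31 mod 8 = 7, so (24/31) = (+1)^3·(3/31); sign now +1
reciprocity: (3/31) = -1·(31/3) since 3 mod 4 = 3, 31 mod 4 = 3; sign now -1
(31/3) = (1/3)   [reduce mod 3]
(1/3) = 1; final value = sign = -1

-1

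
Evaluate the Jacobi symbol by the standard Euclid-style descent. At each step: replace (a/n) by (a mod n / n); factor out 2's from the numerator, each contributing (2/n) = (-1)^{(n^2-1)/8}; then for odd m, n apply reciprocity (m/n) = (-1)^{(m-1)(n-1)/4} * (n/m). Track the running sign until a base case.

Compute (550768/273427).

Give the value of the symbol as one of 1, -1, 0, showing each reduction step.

1

(550768/273427): 550768 mod 273427 = 3914, so (550768/273427) = (3914/273427)
factor out 2^1: 3914 = 2^1·1957; with 273427 mod 8 = 3, (2/273427) = -1; sign now -1; continue with (1957/273427)
flip (1957/273427) -> (273427/1957): both odd, 1957 mod 4 = 1, 273427 mod 4 = 3, so the flip contributes +1; sign now -1
(273427/1957): 273427 mod 1957 = 1404, so (273427/1957) = (1404/1957)
factor out 2^2: 1404 = 2^2·351; with 1957 mod 8 = 5, (2/1957) = -1; sign now -1; continue with (351/1957)
flip (351/1957) -> (1957/351): both odd, 351 mod 4 = 3, 1957 mod 4 = 1, so the flip contributes +1; sign now -1
(1957/351): 1957 mod 351 = 202, so (1957/351) = (202/351)
factor out 2^1: 202 = 2^1·101; with 351 mod 8 = 7, (2/351) = +1; sign now -1; continue with (101/351)
flip (101/351) -> (351/101): both odd, 101 mod 4 = 1, 351 mod 4 = 3, so the flip contributes +1; sign now -1
(351/101): 351 mod 101 = 48, so (351/101) = (48/101)
factor out 2^4: 48 = 2^4·3; with 101 mod 8 = 5, (2/101) = -1; sign now -1; continue with (3/101)
flip (3/101) -> (101/3): both odd, 3 mod 4 = 3, 101 mod 4 = 1, so the flip contributes +1; sign now -1
(101/3): 101 mod 3 = 2, so (101/3) = (2/3)
factor out 2^1: 2 = 2^1·1; with 3 mod 8 = 3, (2/3) = -1; sign now +1; continue with (1/3)
reached (1/3) = 1, so the symbol is +1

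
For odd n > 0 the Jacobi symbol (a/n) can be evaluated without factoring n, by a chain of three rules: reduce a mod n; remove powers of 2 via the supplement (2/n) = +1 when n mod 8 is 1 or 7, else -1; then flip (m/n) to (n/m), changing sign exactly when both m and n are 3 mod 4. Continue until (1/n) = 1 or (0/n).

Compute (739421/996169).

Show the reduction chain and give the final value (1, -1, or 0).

1

reciprocity: (739421/996169) = +1·(996169/739421) since 739421 mod 4 = 1, 996169 mod 4 = 1; sign now +1
(996169/739421) = (256748/739421)   [reduce mod 739421]
256748 = 2^2·64187; (2/739421) = -1 since 739421 mod 8 = 5, so (256748/739421) = (-1)^2·(64187/739421); sign now +1
reciprocity: (64187/739421) = +1·(739421/64187) since 64187 mod 4 = 3, 739421 mod 4 = 1; sign now +1
(739421/64187) = (33364/64187)   [reduce mod 64187]
33364 = 2^2·8341; (2/64187) = -1 since 64187 mod 8 = 3, so (33364/64187) = (-1)^2·(8341/64187); sign now +1
reciprocity: (8341/64187) = +1·(64187/8341) since 8341 mod 4 = 1, 64187 mod 4 = 3; sign now +1
(64187/8341) = (5800/8341)   [reduce mod 8341]
5800 = 2^3·725; (2/8341) = -1 since 8341 mod 8 = 5, so (5800/8341) = (-1)^3·(725/8341); sign now -1
reciprocity: (725/8341) = +1·(8341/725) since 725 mod 4 = 1, 8341 mod 4 = 1; sign now -1
(8341/725) = (366/725)   [reduce mod 725]
366 = 2^1·183; (2/725) = -1 since 725 mod 8 = 5, so (366/725) = (-1)^1·(183/725); sign now +1
reciprocity: (183/725) = +1·(725/183) since 183 mod 4 = 3, 725 mod 4 = 1; sign now +1
(725/183) = (176/183)   [reduce mod 183]
176 = 2^4·11; (2/183) = +1 since 183 mod 8 = 7, so (176/183) = (+1)^4·(11/183); sign now +1
reciprocity: (11/183) = -1·(183/11) since 11 mod 4 = 3, 183 mod 4 = 3; sign now -1
(183/11) = (7/11)   [reduce mod 11]
reciprocity: (7/11) = -1·(11/7) since 7 mod 4 = 3, 11 mod 4 = 3; sign now +1
(11/7) = (4/7)   [reduce mod 7]
4 = 2^2·1; (2/7) = +1 since 7 mod 8 = 7, so (4/7) = (+1)^2·(1/7); sign now +1
(1/7) = 1; final value = sign = +1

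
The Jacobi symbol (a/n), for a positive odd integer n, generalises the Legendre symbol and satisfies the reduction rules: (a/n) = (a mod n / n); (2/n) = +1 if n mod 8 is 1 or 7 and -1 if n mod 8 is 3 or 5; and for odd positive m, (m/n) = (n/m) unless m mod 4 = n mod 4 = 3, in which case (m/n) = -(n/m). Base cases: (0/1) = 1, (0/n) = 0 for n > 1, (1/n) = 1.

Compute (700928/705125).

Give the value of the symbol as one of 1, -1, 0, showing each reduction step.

factor out 2^9: 700928 = 2^9·1369; with 705125 mod 8 = 5, (2/705125) = -1; sign now -1; continue with (1369/705125)
flip (1369/705125) -> (705125/1369): both odd, 1369 mod 4 = 1, 705125 mod 4 = 1, so the flip contributes +1; sign now -1
(705125/1369): 705125 mod 1369 = 90, so (705125/1369) = (90/1369)
factor out 2^1: 90 = 2^1·45; with 1369 mod 8 = 1, (2/1369) = +1; sign now -1; continue with (45/1369)
flip (45/1369) -> (1369/45): both odd, 45 mod 4 = 1, 1369 mod 4 = 1, so the flip contributes +1; sign now -1
(1369/45): 1369 mod 45 = 19, so (1369/45) = (19/45)
flip (19/45) -> (45/19): both odd, 19 mod 4 = 3, 45 mod 4 = 1, so the flip contributes +1; sign now -1
(45/19): 45 mod 19 = 7, so (45/19) = (7/19)
flip (7/19) -> (19/7): both odd, 7 mod 4 = 3, 19 mod 4 = 3, so the flip contributes -1; sign now +1
(19/7): 19 mod 7 = 5, so (19/7) = (5/7)
flip (5/7) -> (7/5): both odd, 5 mod 4 = 1, 7 mod 4 = 3, so the flip contributes +1; sign now +1
(7/5): 7 mod 5 = 2, so (7/5) = (2/5)
factor out 2^1: 2 = 2^1·1; with 5 mod 8 = 5, (2/5) = -1; sign now -1; continue with (1/5)
reached (1/5) = 1, so the symbol is -1

-1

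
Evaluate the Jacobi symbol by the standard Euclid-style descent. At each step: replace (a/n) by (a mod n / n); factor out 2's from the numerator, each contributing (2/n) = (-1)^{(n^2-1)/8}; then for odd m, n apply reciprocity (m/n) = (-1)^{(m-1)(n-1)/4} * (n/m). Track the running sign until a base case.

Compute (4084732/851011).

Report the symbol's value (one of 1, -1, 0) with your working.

-1

(4084732/851011): 4084732 mod 851011 = 680688, so (4084732/851011) = (680688/851011)
factor out 2^4: 680688 = 2^4·42543; with 851011 mod 8 = 3, (2/851011) = -1; sign now +1; continue with (42543/851011)
flip (42543/851011) -> (851011/42543): both odd, 42543 mod 4 = 3, 851011 mod 4 = 3, so the flip contributes -1; sign now -1
(851011/42543): 851011 mod 42543 = 151, so (851011/42543) = (151/42543)
flip (151/42543) -> (42543/151): both odd, 151 mod 4 = 3, 42543 mod 4 = 3, so the flip contributes -1; sign now +1
(42543/151): 42543 mod 151 = 112, so (42543/151) = (112/151)
factor out 2^4: 112 = 2^4·7; with 151 mod 8 = 7, (2/151) = +1; sign now +1; continue with (7/151)
flip (7/151) -> (151/7): both odd, 7 mod 4 = 3, 151 mod 4 = 3, so the flip contributes -1; sign now -1
(151/7): 151 mod 7 = 4, so (151/7) = (4/7)
factor out 2^2: 4 = 2^2·1; with 7 mod 8 = 7, (2/7) = +1; sign now -1; continue with (1/7)
reached (1/7) = 1, so the symbol is -1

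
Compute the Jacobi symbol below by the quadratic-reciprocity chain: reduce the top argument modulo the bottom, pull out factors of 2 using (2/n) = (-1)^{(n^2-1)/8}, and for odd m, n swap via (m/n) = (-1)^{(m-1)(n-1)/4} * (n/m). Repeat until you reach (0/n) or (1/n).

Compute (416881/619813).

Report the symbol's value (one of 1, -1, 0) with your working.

reciprocity: (416881/619813) = +1·(619813/416881) since 416881 mod 4 = 1, 619813 mod 4 = 1; sign now +1
(619813/416881) = (202932/416881)   [reduce mod 416881]
202932 = 2^2·50733; (2/416881) = +1 since 416881 mod 8 = 1, so (202932/416881) = (+1)^2·(50733/416881); sign now +1
reciprocity: (50733/416881) = +1·(416881/50733) since 50733 mod 4 = 1, 416881 mod 4 = 1; sign now +1
(416881/50733) = (11017/50733)   [reduce mod 50733]
reciprocity: (11017/50733) = +1·(50733/11017) since 11017 mod 4 = 1, 50733 mod 4 = 1; sign now +1
(50733/11017) = (6665/11017)   [reduce mod 11017]
reciprocity: (6665/11017) = +1·(11017/6665) since 6665 mod 4 = 1, 11017 mod 4 = 1; sign now +1
(11017/6665) = (4352/6665)   [reduce mod 6665]
4352 = 2^8·17; (2/6665) = +1 since 6665 mod 8 = 1, so (4352/6665) = (+1)^8·(17/6665); sign now +1
reciprocity: (17/6665) = +1·(6665/17) since 17 mod 4 = 1, 6665 mod 4 = 1; sign now +1
(6665/17) = (1/17)   [reduce mod 17]
(1/17) = 1; final value = sign = +1

1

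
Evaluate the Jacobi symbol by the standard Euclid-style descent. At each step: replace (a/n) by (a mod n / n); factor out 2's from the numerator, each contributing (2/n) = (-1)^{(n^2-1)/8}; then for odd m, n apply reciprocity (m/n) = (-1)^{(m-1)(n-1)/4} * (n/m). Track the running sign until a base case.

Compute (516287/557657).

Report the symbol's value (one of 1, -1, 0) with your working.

-1

reciprocity: (516287/557657) = +1·(557657/516287) since 516287 mod 4 = 3, 557657 mod 4 = 1; sign now +1
(557657/516287) = (41370/516287)   [reduce mod 516287]
41370 = 2^1·20685; (2/516287) = +1 since 516287 mod 8 = 7, so (41370/516287) = (+1)^1·(20685/516287); sign now +1
reciprocity: (20685/516287) = +1·(516287/20685) since 20685 mod 4 = 1, 516287 mod 4 = 3; sign now +1
(516287/20685) = (19847/20685)   [reduce mod 20685]
reciprocity: (19847/20685) = +1·(20685/19847) since 19847 mod 4 = 3, 20685 mod 4 = 1; sign now +1
(20685/19847) = (838/19847)   [reduce mod 19847]
838 = 2^1·419; (2/19847) = +1 since 19847 mod 8 = 7, so (838/19847) = (+1)^1·(419/19847); sign now +1
reciprocity: (419/19847) = -1·(19847/419) since 419 mod 4 = 3, 19847 mod 4 = 3; sign now -1
(19847/419) = (154/419)   [reduce mod 419]
154 = 2^1·77; (2/419) = -1 since 419 mod 8 = 3, so (154/419) = (-1)^1·(77/419); sign now +1
reciprocity: (77/419) = +1·(419/77) since 77 mod 4 = 1, 419 mod 4 = 3; sign now +1
(419/77) = (34/77)   [reduce mod 77]
34 = 2^1·17; (2/77) = -1 since 77 mod 8 = 5, so (34/77) = (-1)^1·(17/77); sign now -1
reciprocity: (17/77) = +1·(77/17) since 17 mod 4 = 1, 77 mod 4 = 1; sign now -1
(77/17) = (9/17)   [reduce mod 17]
reciprocity: (9/17) = +1·(17/9) since 9 mod 4 = 1, 17 mod 4 = 1; sign now -1
(17/9) = (8/9)   [reduce mod 9]
8 = 2^3·1; (2/9) = +1 since 9 mod 8 = 1, so (8/9) = (+1)^3·(1/9); sign now -1
(1/9) = 1; final value = sign = -1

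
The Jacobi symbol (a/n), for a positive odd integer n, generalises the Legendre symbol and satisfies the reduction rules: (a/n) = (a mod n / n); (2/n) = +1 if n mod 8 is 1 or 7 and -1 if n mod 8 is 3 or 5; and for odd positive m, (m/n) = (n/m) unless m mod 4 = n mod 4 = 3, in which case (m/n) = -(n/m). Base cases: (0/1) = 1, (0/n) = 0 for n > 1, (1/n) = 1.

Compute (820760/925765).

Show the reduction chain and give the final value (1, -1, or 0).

0

820760 = 2^3·102595; (2/925765) = -1 since 925765 mod 8 = 5, so (820760/925765) = (-1)^3·(102595/925765); sign now -1
reciprocity: (102595/925765) = +1·(925765/102595) since 102595 mod 4 = 3, 925765 mod 4 = 1; sign now -1
(925765/102595) = (2410/102595)   [reduce mod 102595]
2410 = 2^1·1205; (2/102595) = -1 since 102595 mod 8 = 3, so (2410/102595) = (-1)^1·(1205/102595); sign now +1
reciprocity: (1205/102595) = +1·(102595/1205) since 1205 mod 4 = 1, 102595 mod 4 = 3; sign now +1
(102595/1205) = (170/1205)   [reduce mod 1205]
170 = 2^1·85; (2/1205) = -1 since 1205 mod 8 = 5, so (170/1205) = (-1)^1·(85/1205); sign now -1
reciprocity: (85/1205) = +1·(1205/85) since 85 mod 4 = 1, 1205 mod 4 = 1; sign now -1
(1205/85) = (15/85)   [reduce mod 85]
reciprocity: (15/85) = +1·(85/15) since 15 mod 4 = 3, 85 mod 4 = 1; sign now -1
(85/15) = (10/15)   [reduce mod 15]
10 = 2^1·5; (2/15) = +1 since 15 mod 8 = 7, so (10/15) = (+1)^1·(5/15); sign now -1
reciprocity: (5/15) = +1·(15/5) since 5 mod 4 = 1, 15 mod 4 = 3; sign now -1
(15/5) = (0/5)   [reduce mod 5]
(0/5) = 0   [gcd(a, n) > 1]; final value = 0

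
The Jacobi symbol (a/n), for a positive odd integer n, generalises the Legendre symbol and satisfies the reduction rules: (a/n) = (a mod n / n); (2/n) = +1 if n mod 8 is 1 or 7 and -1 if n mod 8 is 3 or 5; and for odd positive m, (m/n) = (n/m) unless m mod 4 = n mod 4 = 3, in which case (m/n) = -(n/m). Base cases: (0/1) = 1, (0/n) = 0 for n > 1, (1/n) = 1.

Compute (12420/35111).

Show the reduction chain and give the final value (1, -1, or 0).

factor out 2^2: 12420 = 2^2·3105; with 35111 mod 8 = 7, (2/35111) = +1; sign now +1; continue with (3105/35111)
flip (3105/35111) -> (35111/3105): both odd, 3105 mod 4 = 1, 35111 mod 4 = 3, so the flip contributes +1; sign now +1
(35111/3105): 35111 mod 3105 = 956, so (35111/3105) = (956/3105)
factor out 2^2: 956 = 2^2·239; with 3105 mod 8 = 1, (2/3105) = +1; sign now +1; continue with (239/3105)
flip (239/3105) -> (3105/239): both odd, 239 mod 4 = 3, 3105 mod 4 = 1, so the flip contributes +1; sign now +1
(3105/239): 3105 mod 239 = 237, so (3105/239) = (237/239)
flip (237/239) -> (239/237): both odd, 237 mod 4 = 1, 239 mod 4 = 3, so the flip contributes +1; sign now +1
(239/237): 239 mod 237 = 2, so (239/237) = (2/237)
factor out 2^1: 2 = 2^1·1; with 237 mod 8 = 5, (2/237) = -1; sign now -1; continue with (1/237)
reached (1/237) = 1, so the symbol is -1

-1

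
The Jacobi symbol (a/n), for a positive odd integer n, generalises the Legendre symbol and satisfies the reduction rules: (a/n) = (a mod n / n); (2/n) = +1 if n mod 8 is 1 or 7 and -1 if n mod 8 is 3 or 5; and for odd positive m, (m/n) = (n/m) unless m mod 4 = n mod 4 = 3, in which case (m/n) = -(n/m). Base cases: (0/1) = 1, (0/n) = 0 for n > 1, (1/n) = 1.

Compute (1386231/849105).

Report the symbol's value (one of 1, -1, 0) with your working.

0

(1386231/849105): 1386231 mod 849105 = 537126, so (1386231/849105) = (537126/849105)
factor out 2^1: 537126 = 2^1·268563; with 849105 mod 8 = 1, (2/849105) = +1; sign now +1; continue with (268563/849105)
flip (268563/849105) -> (849105/268563): both odd, 268563 mod 4 = 3, 849105 mod 4 = 1, so the flip contributes +1; sign now +1
(849105/268563): 849105 mod 268563 = 43416, so (849105/268563) = (43416/268563)
factor out 2^3: 43416 = 2^3·5427; with 268563 mod 8 = 3, (2/268563) = -1; sign now -1; continue with (5427/268563)
flip (5427/268563) -> (268563/5427): both odd, 5427 mod 4 = 3, 268563 mod 4 = 3, so the flip contributes -1; sign now +1
(268563/5427): 268563 mod 5427 = 2640, so (268563/5427) = (2640/5427)
factor out 2^4: 2640 = 2^4·165; with 5427 mod 8 = 3, (2/5427) = -1; sign now +1; continue with (165/5427)
flip (165/5427) -> (5427/165): both odd, 165 mod 4 = 1, 5427 mod 4 = 3, so the flip contributes +1; sign now +1
(5427/165): 5427 mod 165 = 147, so (5427/165) = (147/165)
flip (147/165) -> (165/147): both odd, 147 mod 4 = 3, 165 mod 4 = 1, so the flip contributes +1; sign now +1
(165/147): 165 mod 147 = 18, so (165/147) = (18/147)
factor out 2^1: 18 = 2^1·9; with 147 mod 8 = 3, (2/147) = -1; sign now -1; continue with (9/147)
flip (9/147) -> (147/9): both odd, 9 mod 4 = 1, 147 mod 4 = 3, so the flip contributes +1; sign now -1
(147/9): 147 mod 9 = 3, so (147/9) = (3/9)
flip (3/9) -> (9/3): both odd, 3 mod 4 = 3, 9 mod 4 = 1, so the flip contributes +1; sign now -1
(9/3): 9 mod 3 = 0, so (9/3) = (0/3)
reached (0/3); gcd(a, n) > 1, so (0/3) = 0 and the symbol is 0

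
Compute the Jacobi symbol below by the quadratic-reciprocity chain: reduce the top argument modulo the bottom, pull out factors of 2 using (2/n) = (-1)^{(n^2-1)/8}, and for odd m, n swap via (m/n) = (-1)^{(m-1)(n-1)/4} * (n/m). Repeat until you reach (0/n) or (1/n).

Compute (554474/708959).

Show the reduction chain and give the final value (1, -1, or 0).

554474 = 2^1·277237; (2/708959) = +1 since 708959 mod 8 = 7, so (554474/708959) = (+1)^1·(277237/708959); sign now +1
reciprocity: (277237/708959) = +1·(708959/277237) since 277237 mod 4 = 1, 708959 mod 4 = 3; sign now +1
(708959/277237) = (154485/277237)   [reduce mod 277237]
reciprocity: (154485/277237) = +1·(277237/154485) since 154485 mod 4 = 1, 277237 mod 4 = 1; sign now +1
(277237/154485) = (122752/154485)   [reduce mod 154485]
122752 = 2^7·959; (2/154485) = -1 since 154485 mod 8 = 5, so (122752/154485) = (-1)^7·(959/154485); sign now -1
reciprocity: (959/154485) = +1·(154485/959) since 959 mod 4 = 3, 154485 mod 4 = 1; sign now -1
(154485/959) = (86/959)   [reduce mod 959]
86 = 2^1·43; (2/959) = +1 since 959 mod 8 = 7, so (86/959) = (+1)^1·(43/959); sign now -1
reciprocity: (43/959) = -1·(959/43) since 43 mod 4 = 3, 959 mod 4 = 3; sign now +1
(959/43) = (13/43)   [reduce mod 43]
reciprocity: (13/43) = +1·(43/13) since 13 mod 4 = 1, 43 mod 4 = 3; sign now +1
(43/13) = (4/13)   [reduce mod 13]
4 = 2^2·1; (2/13) = -1 since 13 mod 8 = 5, so (4/13) = (-1)^2·(1/13); sign now +1
(1/13) = 1; final value = sign = +1

1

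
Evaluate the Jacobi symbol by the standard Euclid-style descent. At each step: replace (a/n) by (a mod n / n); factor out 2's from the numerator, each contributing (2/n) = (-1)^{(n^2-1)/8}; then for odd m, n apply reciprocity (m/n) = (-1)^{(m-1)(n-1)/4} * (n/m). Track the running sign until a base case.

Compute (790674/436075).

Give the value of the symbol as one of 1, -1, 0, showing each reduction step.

-1

(790674/436075): 790674 mod 436075 = 354599, so (790674/436075) = (354599/436075)
flip (354599/436075) -> (436075/354599): both odd, 354599 mod 4 = 3, 436075 mod 4 = 3, so the flip contributes -1; sign now -1
(436075/354599): 436075 mod 354599 = 81476, so (436075/354599) = (81476/354599)
factor out 2^2: 81476 = 2^2·20369; with 354599 mod 8 = 7, (2/354599) = +1; sign now -1; continue with (20369/354599)
flip (20369/354599) -> (354599/20369): both odd, 20369 mod 4 = 1, 354599 mod 4 = 3, so the flip contributes +1; sign now -1
(354599/20369): 354599 mod 20369 = 8326, so (354599/20369) = (8326/20369)
factor out 2^1: 8326 = 2^1·4163; with 20369 mod 8 = 1, (2/20369) = +1; sign now -1; continue with (4163/20369)
flip (4163/20369) -> (20369/4163): both odd, 4163 mod 4 = 3, 20369 mod 4 = 1, so the flip contributes +1; sign now -1
(20369/4163): 20369 mod 4163 = 3717, so (20369/4163) = (3717/4163)
flip (3717/4163) -> (4163/3717): both odd, 3717 mod 4 = 1, 4163 mod 4 = 3, so the flip contributes +1; sign now -1
(4163/3717): 4163 mod 3717 = 446, so (4163/3717) = (446/3717)
factor out 2^1: 446 = 2^1·223; with 3717 mod 8 = 5, (2/3717) = -1; sign now +1; continue with (223/3717)
flip (223/3717) -> (3717/223): both odd, 223 mod 4 = 3, 3717 mod 4 = 1, so the flip contributes +1; sign now +1
(3717/223): 3717 mod 223 = 149, so (3717/223) = (149/223)
flip (149/223) -> (223/149): both odd, 149 mod 4 = 1, 223 mod 4 = 3, so the flip contributes +1; sign now +1
(223/149): 223 mod 149 = 74, so (223/149) = (74/149)
factor out 2^1: 74 = 2^1·37; with 149 mod 8 = 5, (2/149) = -1; sign now -1; continue with (37/149)
flip (37/149) -> (149/37): both odd, 37 mod 4 = 1, 149 mod 4 = 1, so the flip contributes +1; sign now -1
(149/37): 149 mod 37 = 1, so (149/37) = (1/37)
reached (1/37) = 1, so the symbol is -1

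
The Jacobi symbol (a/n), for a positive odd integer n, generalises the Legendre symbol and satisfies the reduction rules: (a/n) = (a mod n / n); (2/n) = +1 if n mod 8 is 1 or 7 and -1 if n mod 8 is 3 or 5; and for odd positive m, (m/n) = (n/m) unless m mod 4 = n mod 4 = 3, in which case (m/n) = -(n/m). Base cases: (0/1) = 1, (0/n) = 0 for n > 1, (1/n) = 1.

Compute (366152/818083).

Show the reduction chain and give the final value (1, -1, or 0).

-1

factor out 2^3: 366152 = 2^3·45769; with 818083 mod 8 = 3, (2/818083) = -1; sign now -1; continue with (45769/818083)
flip (45769/818083) -> (818083/45769): both odd, 45769 mod 4 = 1, 818083 mod 4 = 3, so the flip contributes +1; sign now -1
(818083/45769): 818083 mod 45769 = 40010, so (818083/45769) = (40010/45769)
factor out 2^1: 40010 = 2^1·20005; with 45769 mod 8 = 1, (2/45769) = +1; sign now -1; continue with (20005/45769)
flip (20005/45769) -> (45769/20005): both odd, 20005 mod 4 = 1, 45769 mod 4 = 1, so the flip contributes +1; sign now -1
(45769/20005): 45769 mod 20005 = 5759, so (45769/20005) = (5759/20005)
flip (5759/20005) -> (20005/5759): both odd, 5759 mod 4 = 3, 20005 mod 4 = 1, so the flip contributes +1; sign now -1
(20005/5759): 20005 mod 5759 = 2728, so (20005/5759) = (2728/5759)
factor out 2^3: 2728 = 2^3·341; with 5759 mod 8 = 7, (2/5759) = +1; sign now -1; continue with (341/5759)
flip (341/5759) -> (5759/341): both odd, 341 mod 4 = 1, 5759 mod 4 = 3, so the flip contributes +1; sign now -1
(5759/341): 5759 mod 341 = 303, so (5759/341) = (303/341)
flip (303/341) -> (341/303): both odd, 303 mod 4 = 3, 341 mod 4 = 1, so the flip contributes +1; sign now -1
(341/303): 341 mod 303 = 38, so (341/303) = (38/303)
factor out 2^1: 38 = 2^1·19; with 303 mod 8 = 7, (2/303) = +1; sign now -1; continue with (19/303)
flip (19/303) -> (303/19): both odd, 19 mod 4 = 3, 303 mod 4 = 3, so the flip contributes -1; sign now +1
(303/19): 303 mod 19 = 18, so (303/19) = (18/19)
factor out 2^1: 18 = 2^1·9; with 19 mod 8 = 3, (2/19) = -1; sign now -1; continue with (9/19)
flip (9/19) -> (19/9): both odd, 9 mod 4 = 1, 19 mod 4 = 3, so the flip contributes +1; sign now -1
(19/9): 19 mod 9 = 1, so (19/9) = (1/9)
reached (1/9) = 1, so the symbol is -1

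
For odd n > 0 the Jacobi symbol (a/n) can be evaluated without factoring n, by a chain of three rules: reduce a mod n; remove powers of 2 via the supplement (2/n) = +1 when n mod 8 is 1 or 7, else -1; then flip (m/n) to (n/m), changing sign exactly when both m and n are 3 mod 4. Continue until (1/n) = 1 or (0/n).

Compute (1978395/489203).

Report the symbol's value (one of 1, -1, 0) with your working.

(1978395/489203): 1978395 mod 489203 = 21583, so (1978395/489203) = (21583/489203)
flip (21583/489203) -> (489203/21583): both odd, 21583 mod 4 = 3, 489203 mod 4 = 3, so the flip contributes -1; sign now -1
(489203/21583): 489203 mod 21583 = 14377, so (489203/21583) = (14377/21583)
flip (14377/21583) -> (21583/14377): both odd, 14377 mod 4 = 1, 21583 mod 4 = 3, so the flip contributes +1; sign now -1
(21583/14377): 21583 mod 14377 = 7206, so (21583/14377) = (7206/14377)
factor out 2^1: 7206 = 2^1·3603; with 14377 mod 8 = 1, (2/14377) = +1; sign now -1; continue with (3603/14377)
flip (3603/14377) -> (14377/3603): both odd, 3603 mod 4 = 3, 14377 mod 4 = 1, so the flip contributes +1; sign now -1
(14377/3603): 14377 mod 3603 = 3568, so (14377/3603) = (3568/3603)
factor out 2^4: 3568 = 2^4·223; with 3603 mod 8 = 3, (2/3603) = -1; sign now -1; continue with (223/3603)
flip (223/3603) -> (3603/223): both odd, 223 mod 4 = 3, 3603 mod 4 = 3, so the flip contributes -1; sign now +1
(3603/223): 3603 mod 223 = 35, so (3603/223) = (35/223)
flip (35/223) -> (223/35): both odd, 35 mod 4 = 3, 223 mod 4 = 3, so the flip contributes -1; sign now -1
(223/35): 223 mod 35 = 13, so (223/35) = (13/35)
flip (13/35) -> (35/13): both odd, 13 mod 4 = 1, 35 mod 4 = 3, so the flip contributes +1; sign now -1
(35/13): 35 mod 13 = 9, so (35/13) = (9/13)
flip (9/13) -> (13/9): both odd, 9 mod 4 = 1, 13 mod 4 = 1, so the flip contributes +1; sign now -1
(13/9): 13 mod 9 = 4, so (13/9) = (4/9)
factor out 2^2: 4 = 2^2·1; with 9 mod 8 = 1, (2/9) = +1; sign now -1; continue with (1/9)
reached (1/9) = 1, so the symbol is -1

-1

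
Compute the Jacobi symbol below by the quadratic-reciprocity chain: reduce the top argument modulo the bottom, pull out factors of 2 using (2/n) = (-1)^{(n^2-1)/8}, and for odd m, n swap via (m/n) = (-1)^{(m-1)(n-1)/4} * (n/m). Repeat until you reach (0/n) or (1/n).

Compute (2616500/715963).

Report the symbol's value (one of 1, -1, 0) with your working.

1

(2616500/715963): 2616500 mod 715963 = 468611, so (2616500/715963) = (468611/715963)
flip (468611/715963) -> (715963/468611): both odd, 468611 mod 4 = 3, 715963 mod 4 = 3, so the flip contributes -1; sign now -1
(715963/468611): 715963 mod 468611 = 247352, so (715963/468611) = (247352/468611)
factor out 2^3: 247352 = 2^3·30919; with 468611 mod 8 = 3, (2/468611) = -1; sign now +1; continue with (30919/468611)
flip (30919/468611) -> (468611/30919): both odd, 30919 mod 4 = 3, 468611 mod 4 = 3, so the flip contributes -1; sign now -1
(468611/30919): 468611 mod 30919 = 4826, so (468611/30919) = (4826/30919)
factor out 2^1: 4826 = 2^1·2413; with 30919 mod 8 = 7, (2/30919) = +1; sign now -1; continue with (2413/30919)
flip (2413/30919) -> (30919/2413): both odd, 2413 mod 4 = 1, 30919 mod 4 = 3, so the flip contributes +1; sign now -1
(30919/2413): 30919 mod 2413 = 1963, so (30919/2413) = (1963/2413)
flip (1963/2413) -> (2413/1963): both odd, 1963 mod 4 = 3, 2413 mod 4 = 1, so the flip contributes +1; sign now -1
(2413/1963): 2413 mod 1963 = 450, so (2413/1963) = (450/1963)
factor out 2^1: 450 = 2^1·225; with 1963 mod 8 = 3, (2/1963) = -1; sign now +1; continue with (225/1963)
flip (225/1963) -> (1963/225): both odd, 225 mod 4 = 1, 1963 mod 4 = 3, so the flip contributes +1; sign now +1
(1963/225): 1963 mod 225 = 163, so (1963/225) = (163/225)
flip (163/225) -> (225/163): both odd, 163 mod 4 = 3, 225 mod 4 = 1, so the flip contributes +1; sign now +1
(225/163): 225 mod 163 = 62, so (225/163) = (62/163)
factor out 2^1: 62 = 2^1·31; with 163 mod 8 = 3, (2/163) = -1; sign now -1; continue with (31/163)
flip (31/163) -> (163/31): both odd, 31 mod 4 = 3, 163 mod 4 = 3, so the flip contributes -1; sign now +1
(163/31): 163 mod 31 = 8, so (163/31) = (8/31)
factor out 2^3: 8 = 2^3·1; with 31 mod 8 = 7, (2/31) = +1; sign now +1; continue with (1/31)
reached (1/31) = 1, so the symbol is +1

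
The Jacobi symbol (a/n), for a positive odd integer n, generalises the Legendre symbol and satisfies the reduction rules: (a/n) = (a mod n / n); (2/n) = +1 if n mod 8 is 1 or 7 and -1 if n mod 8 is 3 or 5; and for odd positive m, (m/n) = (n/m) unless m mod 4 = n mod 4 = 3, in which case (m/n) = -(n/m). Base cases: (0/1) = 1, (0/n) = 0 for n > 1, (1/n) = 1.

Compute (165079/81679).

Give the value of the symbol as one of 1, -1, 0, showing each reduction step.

1

(165079/81679) = (1721/81679)   [reduce mod 81679]
reciprocity: (1721/81679) = +1·(81679/1721) since 1721 mod 4 = 1, 81679 mod 4 = 3; sign now +1
(81679/1721) = (792/1721)   [reduce mod 1721]
792 = 2^3·99; (2/1721) = +1 since 1721 mod 8 = 1, so (792/1721) = (+1)^3·(99/1721); sign now +1
reciprocity: (99/1721) = +1·(1721/99) since 99 mod 4 = 3, 1721 mod 4 = 1; sign now +1
(1721/99) = (38/99)   [reduce mod 99]
38 = 2^1·19; (2/99) = -1 since 99 mod 8 = 3, so (38/99) = (-1)^1·(19/99); sign now -1
reciprocity: (19/99) = -1·(99/19) since 19 mod 4 = 3, 99 mod 4 = 3; sign now +1
(99/19) = (4/19)   [reduce mod 19]
4 = 2^2·1; (2/19) = -1 since 19 mod 8 = 3, so (4/19) = (-1)^2·(1/19); sign now +1
(1/19) = 1; final value = sign = +1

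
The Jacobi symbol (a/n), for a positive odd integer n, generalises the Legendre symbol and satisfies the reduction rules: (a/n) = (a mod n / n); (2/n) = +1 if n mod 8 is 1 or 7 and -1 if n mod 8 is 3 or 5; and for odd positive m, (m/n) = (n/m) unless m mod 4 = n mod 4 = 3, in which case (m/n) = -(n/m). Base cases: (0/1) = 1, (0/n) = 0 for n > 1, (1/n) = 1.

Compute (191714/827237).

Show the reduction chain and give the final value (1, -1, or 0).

factor out 2^1: 191714 = 2^1·95857; with 827237 mod 8 = 5, (2/827237) = -1; sign now -1; continue with (95857/827237)
flip (95857/827237) -> (827237/95857): both odd, 95857 mod 4 = 1, 827237 mod 4 = 1, so the flip contributes +1; sign now -1
(827237/95857): 827237 mod 95857 = 60381, so (827237/95857) = (60381/95857)
flip (60381/95857) -> (95857/60381): both odd, 60381 mod 4 = 1, 95857 mod 4 = 1, so the flip contributes +1; sign now -1
(95857/60381): 95857 mod 60381 = 35476, so (95857/60381) = (35476/60381)
factor out 2^2: 35476 = 2^2·8869; with 60381 mod 8 = 5, (2/60381) = -1; sign now -1; continue with (8869/60381)
flip (8869/60381) -> (60381/8869): both odd, 8869 mod 4 = 1, 60381 mod 4 = 1, so the flip contributes +1; sign now -1
(60381/8869): 60381 mod 8869 = 7167, so (60381/8869) = (7167/8869)
flip (7167/8869) -> (8869/7167): both odd, 7167 mod 4 = 3, 8869 mod 4 = 1, so the flip contributes +1; sign now -1
(8869/7167): 8869 mod 7167 = 1702, so (8869/7167) = (1702/7167)
factor out 2^1: 1702 = 2^1·851; with 7167 mod 8 = 7, (2/7167) = +1; sign now -1; continue with (851/7167)
flip (851/7167) -> (7167/851): both odd, 851 mod 4 = 3, 7167 mod 4 = 3, so the flip contributes -1; sign now +1
(7167/851): 7167 mod 851 = 359, so (7167/851) = (359/851)
flip (359/851) -> (851/359): both odd, 359 mod 4 = 3, 851 mod 4 = 3, so the flip contributes -1; sign now -1
(851/359): 851 mod 359 = 133, so (851/359) = (133/359)
flip (133/359) -> (359/133): both odd, 133 mod 4 = 1, 359 mod 4 = 3, so the flip contributes +1; sign now -1
(359/133): 359 mod 133 = 93, so (359/133) = (93/133)
flip (93/133) -> (133/93): both odd, 93 mod 4 = 1, 133 mod 4 = 1, so the flip contributes +1; sign now -1
(133/93): 133 mod 93 = 40, so (133/93) = (40/93)
factor out 2^3: 40 = 2^3·5; with 93 mod 8 = 5, (2/93) = -1; sign now +1; continue with (5/93)
flip (5/93) -> (93/5): both odd, 5 mod 4 = 1, 93 mod 4 = 1, so the flip contributes +1; sign now +1
(93/5): 93 mod 5 = 3, so (93/5) = (3/5)
flip (3/5) -> (5/3): both odd, 3 mod 4 = 3, 5 mod 4 = 1, so the flip contributes +1; sign now +1
(5/3): 5 mod 3 = 2, so (5/3) = (2/3)
factor out 2^1: 2 = 2^1·1; with 3 mod 8 = 3, (2/3) = -1; sign now -1; continue with (1/3)
reached (1/3) = 1, so the symbol is -1

-1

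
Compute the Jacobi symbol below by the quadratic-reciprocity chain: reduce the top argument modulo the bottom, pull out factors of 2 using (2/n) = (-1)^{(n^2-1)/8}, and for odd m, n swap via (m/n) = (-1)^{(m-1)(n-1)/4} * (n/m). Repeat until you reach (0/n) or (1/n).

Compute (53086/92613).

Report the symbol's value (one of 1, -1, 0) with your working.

-1

53086 = 2^1·26543; (2/92613) = -1 since 92613 mod 8 = 5, so (53086/92613) = (-1)^1·(26543/92613); sign now -1
reciprocity: (26543/92613) = +1·(92613/26543) since 26543 mod 4 = 3, 92613 mod 4 = 1; sign now -1
(92613/26543) = (12984/26543)   [reduce mod 26543]
12984 = 2^3·1623; (2/26543) = +1 since 26543 mod 8 = 7, so (12984/26543) = (+1)^3·(1623/26543); sign now -1
reciprocity: (1623/26543) = -1·(26543/1623) since 1623 mod 4 = 3, 26543 mod 4 = 3; sign now +1
(26543/1623) = (575/1623)   [reduce mod 1623]
reciprocity: (575/1623) = -1·(1623/575) since 575 mod 4 = 3, 1623 mod 4 = 3; sign now -1
(1623/575) = (473/575)   [reduce mod 575]
reciprocity: (473/575) = +1·(575/473) since 473 mod 4 = 1, 575 mod 4 = 3; sign now -1
(575/473) = (102/473)   [reduce mod 473]
102 = 2^1·51; (2/473) = +1 since 473 mod 8 = 1, so (102/473) = (+1)^1·(51/473); sign now -1
reciprocity: (51/473) = +1·(473/51) since 51 mod 4 = 3, 473 mod 4 = 1; sign now -1
(473/51) = (14/51)   [reduce mod 51]
14 = 2^1·7; (2/51) = -1 since 51 mod 8 = 3, so (14/51) = (-1)^1·(7/51); sign now +1
reciprocity: (7/51) = -1·(51/7) since 7 mod 4 = 3, 51 mod 4 = 3; sign now -1
(51/7) = (2/7)   [reduce mod 7]
2 = 2^1·1; (2/7) = +1 since 7 mod 8 = 7, so (2/7) = (+1)^1·(1/7); sign now -1
(1/7) = 1; final value = sign = -1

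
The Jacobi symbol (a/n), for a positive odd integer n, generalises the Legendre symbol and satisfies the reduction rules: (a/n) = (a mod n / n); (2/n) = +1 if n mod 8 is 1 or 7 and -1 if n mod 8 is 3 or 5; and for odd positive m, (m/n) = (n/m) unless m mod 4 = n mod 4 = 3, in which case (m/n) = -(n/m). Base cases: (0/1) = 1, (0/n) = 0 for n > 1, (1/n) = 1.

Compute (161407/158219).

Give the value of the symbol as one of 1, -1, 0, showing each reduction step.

(161407/158219) = (3188/158219)   [reduce mod 158219]
3188 = 2^2·797; (2/158219) = -1 since 158219 mod 8 = 3, so (3188/158219) = (-1)^2·(797/158219); sign now +1
reciprocity: (797/158219) = +1·(158219/797) since 797 mod 4 = 1, 158219 mod 4 = 3; sign now +1
(158219/797) = (413/797)   [reduce mod 797]
reciprocity: (413/797) = +1·(797/413) since 413 mod 4 = 1, 797 mod 4 = 1; sign now +1
(797/413) = (384/413)   [reduce mod 413]
384 = 2^7·3; (2/413) = -1 since 413 mod 8 = 5, so (384/413) = (-1)^7·(3/413); sign now -1
reciprocity: (3/413) = +1·(413/3) since 3 mod 4 = 3, 413 mod 4 = 1; sign now -1
(413/3) = (2/3)   [reduce mod 3]
2 = 2^1·1; (2/3) = -1 since 3 mod 8 = 3, so (2/3) = (-1)^1·(1/3); sign now +1
(1/3) = 1; final value = sign = +1

1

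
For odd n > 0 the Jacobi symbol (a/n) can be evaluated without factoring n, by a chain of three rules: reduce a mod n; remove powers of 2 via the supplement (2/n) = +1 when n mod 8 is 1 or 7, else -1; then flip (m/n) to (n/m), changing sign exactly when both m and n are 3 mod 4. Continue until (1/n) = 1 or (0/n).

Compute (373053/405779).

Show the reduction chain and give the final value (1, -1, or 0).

-1

flip (373053/405779) -> (405779/373053): both odd, 373053 mod 4 = 1, 405779 mod 4 = 3, so the flip contributes +1; sign now +1
(405779/373053): 405779 mod 373053 = 32726, so (405779/373053) = (32726/373053)
factor out 2^1: 32726 = 2^1·16363; with 373053 mod 8 = 5, (2/373053) = -1; sign now -1; continue with (16363/373053)
flip (16363/373053) -> (373053/16363): both odd, 16363 mod 4 = 3, 373053 mod 4 = 1, so the flip contributes +1; sign now -1
(373053/16363): 373053 mod 16363 = 13067, so (373053/16363) = (13067/16363)
flip (13067/16363) -> (16363/13067): both odd, 13067 mod 4 = 3, 16363 mod 4 = 3, so the flip contributes -1; sign now +1
(16363/13067): 16363 mod 13067 = 3296, so (16363/13067) = (3296/13067)
factor out 2^5: 3296 = 2^5·103; with 13067 mod 8 = 3, (2/13067) = -1; sign now -1; continue with (103/13067)
flip (103/13067) -> (13067/103): both odd, 103 mod 4 = 3, 13067 mod 4 = 3, so the flip contributes -1; sign now +1
(13067/103): 13067 mod 103 = 89, so (13067/103) = (89/103)
flip (89/103) -> (103/89): both odd, 89 mod 4 = 1, 103 mod 4 = 3, so the flip contributes +1; sign now +1
(103/89): 103 mod 89 = 14, so (103/89) = (14/89)
factor out 2^1: 14 = 2^1·7; with 89 mod 8 = 1, (2/89) = +1; sign now +1; continue with (7/89)
flip (7/89) -> (89/7): both odd, 7 mod 4 = 3, 89 mod 4 = 1, so the flip contributes +1; sign now +1
(89/7): 89 mod 7 = 5, so (89/7) = (5/7)
flip (5/7) -> (7/5): both odd, 5 mod 4 = 1, 7 mod 4 = 3, so the flip contributes +1; sign now +1
(7/5): 7 mod 5 = 2, so (7/5) = (2/5)
factor out 2^1: 2 = 2^1·1; with 5 mod 8 = 5, (2/5) = -1; sign now -1; continue with (1/5)
reached (1/5) = 1, so the symbol is -1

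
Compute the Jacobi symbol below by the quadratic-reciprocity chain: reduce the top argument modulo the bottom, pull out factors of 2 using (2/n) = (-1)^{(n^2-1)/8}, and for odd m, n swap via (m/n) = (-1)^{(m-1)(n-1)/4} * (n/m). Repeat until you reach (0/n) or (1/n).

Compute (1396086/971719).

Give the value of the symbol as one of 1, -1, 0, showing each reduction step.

(1396086/971719) = (424367/971719)   [reduce mod 971719]
reciprocity: (424367/971719) = -1·(971719/424367) since 424367 mod 4 = 3, 971719 mod 4 = 3; sign now -1
(971719/424367) = (122985/424367)   [reduce mod 424367]
reciprocity: (122985/424367) = +1·(424367/122985) since 122985 mod 4 = 1, 424367 mod 4 = 3; sign now -1
(424367/122985) = (55412/122985)   [reduce mod 122985]
55412 = 2^2·13853; (2/122985) = +1 since 122985 mod 8 = 1, so (55412/122985) = (+1)^2·(13853/122985); sign now -1
reciprocity: (13853/122985) = +1·(122985/13853) since 13853 mod 4 = 1, 122985 mod 4 = 1; sign now -1
(122985/13853) = (12161/13853)   [reduce mod 13853]
reciprocity: (12161/13853) = +1·(13853/12161) since 12161 mod 4 = 1, 13853 mod 4 = 1; sign now -1
(13853/12161) = (1692/12161)   [reduce mod 12161]
1692 = 2^2·423; (2/12161) = +1 since 12161 mod 8 = 1, so (1692/12161) = (+1)^2·(423/12161); sign now -1
reciprocity: (423/12161) = +1·(12161/423) since 423 mod 4 = 3, 12161 mod 4 = 1; sign now -1
(12161/423) = (317/423)   [reduce mod 423]
reciprocity: (317/423) = +1·(423/317) since 317 mod 4 = 1, 423 mod 4 = 3; sign now -1
(423/317) = (106/317)   [reduce mod 317]
106 = 2^1·53; (2/317) = -1 since 317 mod 8 = 5, so (106/317) = (-1)^1·(53/317); sign now +1
reciprocity: (53/317) = +1·(317/53) since 53 mod 4 = 1, 317 mod 4 = 1; sign now +1
(317/53) = (52/53)   [reduce mod 53]
52 = 2^2·13; (2/53) = -1 since 53 mod 8 = 5, so (52/53) = (-1)^2·(13/53); sign now +1
reciprocity: (13/53) = +1·(53/13) since 13 mod 4 = 1, 53 mod 4 = 1; sign now +1
(53/13) = (1/13)   [reduce mod 13]
(1/13) = 1; final value = sign = +1

1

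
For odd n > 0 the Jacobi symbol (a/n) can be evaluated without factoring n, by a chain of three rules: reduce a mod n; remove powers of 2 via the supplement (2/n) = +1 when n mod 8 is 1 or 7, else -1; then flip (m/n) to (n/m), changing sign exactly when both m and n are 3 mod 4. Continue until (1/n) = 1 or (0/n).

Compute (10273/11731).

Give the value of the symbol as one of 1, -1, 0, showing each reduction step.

1

flip (10273/11731) -> (11731/10273): both odd, 10273 mod 4 = 1, 11731 mod 4 = 3, so the flip contributes +1; sign now +1
(11731/10273): 11731 mod 10273 = 1458, so (11731/10273) = (1458/10273)
factor out 2^1: 1458 = 2^1·729; with 10273 mod 8 = 1, (2/10273) = +1; sign now +1; continue with (729/10273)
flip (729/10273) -> (10273/729): both odd, 729 mod 4 = 1, 10273 mod 4 = 1, so the flip contributes +1; sign now +1
(10273/729): 10273 mod 729 = 67, so (10273/729) = (67/729)
flip (67/729) -> (729/67): both odd, 67 mod 4 = 3, 729 mod 4 = 1, so the flip contributes +1; sign now +1
(729/67): 729 mod 67 = 59, so (729/67) = (59/67)
flip (59/67) -> (67/59): both odd, 59 mod 4 = 3, 67 mod 4 = 3, so the flip contributes -1; sign now -1
(67/59): 67 mod 59 = 8, so (67/59) = (8/59)
factor out 2^3: 8 = 2^3·1; with 59 mod 8 = 3, (2/59) = -1; sign now +1; continue with (1/59)
reached (1/59) = 1, so the symbol is +1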